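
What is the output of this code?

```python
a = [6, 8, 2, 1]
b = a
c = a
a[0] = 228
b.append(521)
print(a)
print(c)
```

Key concept: multiple aliases.
Step by step:
`a = [6, 8, 2, 1]` → a = [6, 8, 2, 1]
`b = a` → b = [6, 8, 2, 1] (same object as a)
`c = a` → c = [6, 8, 2, 1] (same object as a, b)
`a[0] = 228` → a = [228, 8, 2, 1] (same object as b, c); b = [228, 8, 2, 1] (same object as a, c); c = [228, 8, 2, 1] (same object as a, b)
`b.append(521)` → a = [228, 8, 2, 1, 521] (same object as b, c); b = [228, 8, 2, 1, 521] (same object as a, c); c = [228, 8, 2, 1, 521] (same object as a, b)
`print(a)` → prints [228, 8, 2, 1, 521]
`print(c)` → prints [228, 8, 2, 1, 521]

Answer:
[228, 8, 2, 1, 521]
[228, 8, 2, 1, 521]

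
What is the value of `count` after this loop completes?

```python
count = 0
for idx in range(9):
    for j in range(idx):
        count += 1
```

Triangle number: 0+1+2+...+8
`count` takes the values: 0 → 1 → 2 → 3 → 4 → 5 → 6 → 7 → 8 → 9 → 10 → 11 → 12 → 13 → 14 → 15 → 16 → 17 → 18 → 19 → 20 → 21 → 22 → 23 → 24 → 25 → 26 → 27 → 28 → 29 → 30 → 31 → 32 → 33 → 34 → 35 → 36

Answer: 36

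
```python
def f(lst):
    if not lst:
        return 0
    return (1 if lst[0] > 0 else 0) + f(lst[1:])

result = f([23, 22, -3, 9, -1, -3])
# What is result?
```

Count of positive elements in [23, 22, -3, 9, -1, -3] = 3

Answer: 3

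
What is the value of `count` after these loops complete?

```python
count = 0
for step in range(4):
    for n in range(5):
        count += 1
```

4 * 5 = 20
`count` takes the values: 0 → 1 → 2 → 3 → 4 → 5 → 6 → 7 → 8 → 9 → 10 → 11 → 12 → 13 → 14 → 15 → 16 → 17 → 18 → 19 → 20

Answer: 20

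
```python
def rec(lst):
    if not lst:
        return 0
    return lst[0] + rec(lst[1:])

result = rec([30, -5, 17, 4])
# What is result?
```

30 + (-5) + 17 + 4 + 0 = 46

Answer: 46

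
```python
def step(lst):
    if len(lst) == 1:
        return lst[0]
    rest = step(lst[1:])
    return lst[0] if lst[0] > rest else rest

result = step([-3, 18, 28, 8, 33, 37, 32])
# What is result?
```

Recursive max over [-3, 18, 28, 8, 33, 37, 32] = 37

Answer: 37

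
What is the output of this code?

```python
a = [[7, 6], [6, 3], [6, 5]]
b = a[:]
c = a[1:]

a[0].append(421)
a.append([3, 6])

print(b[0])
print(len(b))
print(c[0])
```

Key concept: slice with nested mutation.
Step by step:
`a = [[7, 6], [6, 3], [6, 5]]` → a = [[7, 6], [6, 3], [6, 5]]
`b = a[:]` → b = [[7, 6], [6, 3], [6, 5]]
`c = a[1:]` → c = [[6, 3], [6, 5]]
`a[0].append(421)` → a = [[7, 6, 421], [6, 3], [6, 5]]; b = [[7, 6, 421], [6, 3], [6, 5]]
`a.append([3, 6])` → a = [[7, 6, 421], [6, 3], [6, 5], [3, 6]]
`print(b[0])` → prints [7, 6, 421]
`print(len(b))` → prints 3
`print(c[0])` → prints [6, 3]

Answer:
[7, 6, 421]
3
[6, 3]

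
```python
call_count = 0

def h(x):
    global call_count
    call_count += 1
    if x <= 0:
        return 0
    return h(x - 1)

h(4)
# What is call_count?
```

Linear recursion stepping by 1: 5 calls from x=4 down to ≤0.

Answer: 5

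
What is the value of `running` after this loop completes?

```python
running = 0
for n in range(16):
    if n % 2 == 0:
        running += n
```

Sum of even numbers 0 to 15
`running` takes the values: 0 → 2 → 6 → 12 → 20 → 30 → 42 → 56

Answer: 56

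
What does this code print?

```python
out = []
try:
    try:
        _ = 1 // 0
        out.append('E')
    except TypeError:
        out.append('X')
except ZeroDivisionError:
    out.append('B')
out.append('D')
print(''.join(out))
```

Execution trace: 'B' (outer except ZeroDivisionError) → 'D' (after the try/except). Output: BD

Answer: BD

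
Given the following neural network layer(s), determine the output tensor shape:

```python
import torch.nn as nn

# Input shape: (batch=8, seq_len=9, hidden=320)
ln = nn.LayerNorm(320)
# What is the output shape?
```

Input: (8, 9, 320) -> Output: (8, 9, 320)

Answer: (8, 9, 320)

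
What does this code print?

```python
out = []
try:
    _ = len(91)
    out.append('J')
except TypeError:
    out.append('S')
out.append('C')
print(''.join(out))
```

Execution trace: 'S' (except TypeError) → 'C' (after the try/except). Output: SC

Answer: SC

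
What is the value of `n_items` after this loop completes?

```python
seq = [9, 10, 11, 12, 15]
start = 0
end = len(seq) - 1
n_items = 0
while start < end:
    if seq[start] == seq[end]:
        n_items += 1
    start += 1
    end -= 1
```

Count matching pairs from ends
`n_items` takes the values: 0

Answer: 0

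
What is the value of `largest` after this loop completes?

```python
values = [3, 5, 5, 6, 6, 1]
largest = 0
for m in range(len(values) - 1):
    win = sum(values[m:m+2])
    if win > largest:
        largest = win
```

Max sum of 2-element window in [3, 5, 5, 6, 6, 1]
`largest` takes the values: 0 → 8 → 10 → 11 → 12

Answer: 12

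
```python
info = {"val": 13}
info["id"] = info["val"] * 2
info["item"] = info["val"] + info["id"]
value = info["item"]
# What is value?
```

Trace:
`info = {"val": 13}` → info = {'val': 13}
`info["id"] = info["val"] * 2` → info = {'val': 13, 'id': 26}
`info["item"] = info["val"] + info["id"]` → info = {'val': 13, 'id': 26, 'item': 39}
`value = info["item"]` → value = 39
So value = 39

Answer: 39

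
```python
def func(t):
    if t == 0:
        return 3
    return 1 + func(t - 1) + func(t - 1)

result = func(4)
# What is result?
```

func(t) = 1 + 2·func(t-1), func(0)=3. Closed form: (3+1)·2^4 - 1 = 63.

Answer: 63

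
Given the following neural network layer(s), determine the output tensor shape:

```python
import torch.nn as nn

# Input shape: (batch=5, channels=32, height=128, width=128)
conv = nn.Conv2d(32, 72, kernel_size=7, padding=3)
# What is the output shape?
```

Input: (5, 32, 128, 128) -> Output: (5, 72, 128, 128)

Answer: (5, 72, 128, 128)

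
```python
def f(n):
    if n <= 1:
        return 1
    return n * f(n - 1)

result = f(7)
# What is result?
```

f(7) = 7 * 6 * 5 * 4 * 3 * 2 * 1 = 5040

Answer: 5040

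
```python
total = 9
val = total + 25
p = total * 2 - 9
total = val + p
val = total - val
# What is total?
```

Trace:
`total = 9` → total = 9
`val = total + 25` → val = 34
`p = total * 2 - 9` → p = 9
`total = val + p` → total = 43
`val = total - val` → val = 9
So total = 43

Answer: 43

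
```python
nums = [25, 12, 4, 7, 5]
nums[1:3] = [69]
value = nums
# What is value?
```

Trace:
`nums = [25, 12, 4, 7, 5]` → nums = [25, 12, 4, 7, 5]
`nums[1:3] = [69]` → nums = [25, 69, 7, 5]
`value = nums` → value = [25, 69, 7, 5]
So value = [25, 69, 7, 5]

Answer: [25, 69, 7, 5]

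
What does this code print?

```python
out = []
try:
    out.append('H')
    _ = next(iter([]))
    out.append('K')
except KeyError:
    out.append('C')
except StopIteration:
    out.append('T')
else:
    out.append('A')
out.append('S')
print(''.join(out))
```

Execution trace: 'H' (try body) → 'T' (except StopIteration) → 'S' (after the try/except). Output: HTS

Answer: HTS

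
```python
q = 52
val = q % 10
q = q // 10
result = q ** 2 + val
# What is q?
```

Trace:
`q = 52` → q = 52
`val = q % 10` → val = 2
`q = q // 10` → q = 5
`result = q ** 2 + val` → result = 27
So q = 5

Answer: 5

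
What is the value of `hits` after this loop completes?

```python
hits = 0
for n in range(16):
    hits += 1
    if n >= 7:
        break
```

Loop breaks when n reaches 7, hits is 8
`hits` takes the values: 0 → 1 → 2 → 3 → 4 → 5 → 6 → 7 → 8

Answer: 8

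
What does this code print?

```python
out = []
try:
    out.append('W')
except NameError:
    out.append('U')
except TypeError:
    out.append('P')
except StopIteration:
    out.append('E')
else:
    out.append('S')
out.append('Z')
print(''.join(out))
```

Execution trace: 'W' (try body, no exception) → 'S' (else) → 'Z' (after the try/except). Output: WSZ

Answer: WSZ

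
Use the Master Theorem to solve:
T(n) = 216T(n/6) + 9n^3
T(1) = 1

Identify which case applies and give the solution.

a=216, b=6, f(n)=9n^3. log_6(216) = 3. Since c=3 = 3, Case 2 applies: T(n) = Θ(n^log_b(a) · log n) = O(n^3 log n).

Answer: O(n^3 log n) - Case 2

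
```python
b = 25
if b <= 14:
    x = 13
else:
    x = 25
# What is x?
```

Trace:
`b = 25` → b = 25
`if b <= 14: ...` → b <= 14 is False, take else branch → x = 25
So x = 25

Answer: 25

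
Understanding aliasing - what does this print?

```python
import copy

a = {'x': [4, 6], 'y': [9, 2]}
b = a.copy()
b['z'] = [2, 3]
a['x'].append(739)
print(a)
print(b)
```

Key concept: shallow copy of dict with mutable values.
Step by step:
`a = {'x': [4, 6], 'y': [9, 2]}` → a = {'x': [4, 6], 'y': [9, 2]}
`b = a.copy()` → b = {'x': [4, 6], 'y': [9, 2]}
`b['z'] = [2, 3]` → b = {'x': [4, 6], 'y': [9, 2], 'z': [2, 3]}
`a['x'].append(739)` → a = {'x': [4, 6, 739], 'y': [9, 2]}; b = {'x': [4, 6, 739], 'y': [9, 2], 'z': [2, 3]}
`print(a)` → prints {'x': [4, 6, 739], 'y': [9, 2]}
`print(b)` → prints {'x': [4, 6, 739], 'y': [9, 2], 'z': [2, 3]}

Answer:
{'x': [4, 6, 739], 'y': [9, 2]}
{'x': [4, 6, 739], 'y': [9, 2], 'z': [2, 3]}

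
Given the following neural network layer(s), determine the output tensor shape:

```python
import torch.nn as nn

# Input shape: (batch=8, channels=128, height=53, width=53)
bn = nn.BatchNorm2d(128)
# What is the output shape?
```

Input: (8, 128, 53, 53) -> Output: (8, 128, 53, 53)

Answer: (8, 128, 53, 53)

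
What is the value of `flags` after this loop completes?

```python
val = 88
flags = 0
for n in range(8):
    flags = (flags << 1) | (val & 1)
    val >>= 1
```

Reverse lowest 8 bits of 88
`flags` takes the values: 0 → 1 → 3 → 6 → 13 → 26

Answer: 26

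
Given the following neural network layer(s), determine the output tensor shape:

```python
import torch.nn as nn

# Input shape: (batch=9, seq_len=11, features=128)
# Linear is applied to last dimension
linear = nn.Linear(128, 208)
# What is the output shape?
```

Input: (9, 11, 128) -> Output: (9, 11, 208)

Answer: (9, 11, 208)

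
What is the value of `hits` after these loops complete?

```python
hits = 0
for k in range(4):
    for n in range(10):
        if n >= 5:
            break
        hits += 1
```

Inner breaks at 5, outer runs 4 times
`hits` takes the values: 0 → 1 → 2 → 3 → 4 → 5 → 6 → 7 → 8 → 9 → 10 → 11 → 12 → 13 → 14 → 15 → 16 → 17 → 18 → 19 → 20

Answer: 20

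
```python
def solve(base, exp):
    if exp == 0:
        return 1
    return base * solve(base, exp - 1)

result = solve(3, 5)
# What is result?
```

solve(3, 5) = 3 * 3 * 3 * 3 * 3 = 243

Answer: 243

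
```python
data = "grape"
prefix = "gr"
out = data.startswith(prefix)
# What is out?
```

Trace:
`data = "grape"` → data = 'grape'
`prefix = "gr"` → prefix = 'gr'
`out = data.startswith(prefix)` → out = True
So out = True

Answer: True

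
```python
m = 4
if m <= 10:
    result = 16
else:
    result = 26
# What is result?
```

Trace:
`m = 4` → m = 4
`if m <= 10: ...` → m <= 10 is True → result = 16
So result = 16

Answer: 16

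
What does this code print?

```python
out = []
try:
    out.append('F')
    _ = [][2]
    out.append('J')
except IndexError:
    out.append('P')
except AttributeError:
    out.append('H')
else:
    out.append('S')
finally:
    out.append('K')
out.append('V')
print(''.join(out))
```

Execution trace: 'F' (try body) → 'P' (except IndexError) → 'K' (finally) → 'V' (after the try/except). Output: FPKV

Answer: FPKV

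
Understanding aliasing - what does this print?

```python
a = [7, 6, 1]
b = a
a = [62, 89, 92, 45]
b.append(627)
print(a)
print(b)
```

Key concept: rebinding vs mutation: a is rebound to a new list, b still points at the original.
Step by step:
`a = [7, 6, 1]` → a = [7, 6, 1]
`b = a` → b = [7, 6, 1] (same object as a)
`a = [62, 89, 92, 45]` → a = [62, 89, 92, 45]
`b.append(627)` → b = [7, 6, 1, 627]
`print(a)` → prints [62, 89, 92, 45]
`print(b)` → prints [7, 6, 1, 627]

Answer:
[62, 89, 92, 45]
[7, 6, 1, 627]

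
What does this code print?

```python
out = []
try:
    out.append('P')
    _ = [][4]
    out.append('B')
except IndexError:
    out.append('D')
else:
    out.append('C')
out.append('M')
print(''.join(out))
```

Execution trace: 'P' (try body) → 'D' (except IndexError) → 'M' (after the try/except). Output: PDM

Answer: PDM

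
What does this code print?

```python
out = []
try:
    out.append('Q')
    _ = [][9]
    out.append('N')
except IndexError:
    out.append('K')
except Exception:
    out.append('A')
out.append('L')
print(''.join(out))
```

Execution trace: 'Q' (try body) → 'K' (except IndexError) → 'L' (after the try/except). Output: QKL

Answer: QKL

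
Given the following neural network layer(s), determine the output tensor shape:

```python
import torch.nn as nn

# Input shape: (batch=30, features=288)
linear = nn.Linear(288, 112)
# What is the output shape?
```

Input: (30, 288) -> Output: (30, 112)

Answer: (30, 112)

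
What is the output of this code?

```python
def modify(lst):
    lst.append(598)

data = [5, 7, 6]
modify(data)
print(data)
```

Key concept: function modifies passed list.
Step by step:
`data = [5, 7, 6]` → data = [5, 7, 6]
`modify(data)` → data = [5, 7, 6, 598]
`print(data)` → prints [5, 7, 6, 598]

Answer: [5, 7, 6, 598]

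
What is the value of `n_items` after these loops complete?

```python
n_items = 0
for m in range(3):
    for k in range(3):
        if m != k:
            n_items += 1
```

3² - 3 (exclude diagonal)
`n_items` takes the values: 0 → 1 → 2 → 3 → 4 → 5 → 6

Answer: 6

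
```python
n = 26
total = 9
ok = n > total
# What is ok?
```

Trace:
`n = 26` → n = 26
`total = 9` → total = 9
`ok = n > total` → ok = True
So ok = True

Answer: True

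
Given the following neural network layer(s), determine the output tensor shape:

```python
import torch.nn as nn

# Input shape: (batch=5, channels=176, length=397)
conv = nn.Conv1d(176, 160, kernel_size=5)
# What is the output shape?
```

Input: (5, 176, 397) -> Output: (5, 160, 393)

Answer: (5, 160, 393)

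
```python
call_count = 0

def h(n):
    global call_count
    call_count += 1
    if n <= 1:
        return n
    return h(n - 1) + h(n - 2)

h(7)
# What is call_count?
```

Calls(n) = 1 + Calls(n-1) + Calls(n-2); Calls(0)=Calls(1)=1. For n=7 this gives 41.

Answer: 41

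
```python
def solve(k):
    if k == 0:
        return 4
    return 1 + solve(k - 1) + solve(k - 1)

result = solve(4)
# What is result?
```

solve(k) = 1 + 2·solve(k-1), solve(0)=4. Closed form: (4+1)·2^4 - 1 = 79.

Answer: 79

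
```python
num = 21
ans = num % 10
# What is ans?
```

Trace:
`num = 21` → num = 21
`ans = num % 10` → ans = 1
So ans = 1

Answer: 1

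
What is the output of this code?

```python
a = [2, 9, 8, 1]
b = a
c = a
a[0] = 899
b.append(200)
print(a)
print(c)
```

Key concept: multiple aliases.
Step by step:
`a = [2, 9, 8, 1]` → a = [2, 9, 8, 1]
`b = a` → b = [2, 9, 8, 1] (same object as a)
`c = a` → c = [2, 9, 8, 1] (same object as a, b)
`a[0] = 899` → a = [899, 9, 8, 1] (same object as b, c); b = [899, 9, 8, 1] (same object as a, c); c = [899, 9, 8, 1] (same object as a, b)
`b.append(200)` → a = [899, 9, 8, 1, 200] (same object as b, c); b = [899, 9, 8, 1, 200] (same object as a, c); c = [899, 9, 8, 1, 200] (same object as a, b)
`print(a)` → prints [899, 9, 8, 1, 200]
`print(c)` → prints [899, 9, 8, 1, 200]

Answer:
[899, 9, 8, 1, 200]
[899, 9, 8, 1, 200]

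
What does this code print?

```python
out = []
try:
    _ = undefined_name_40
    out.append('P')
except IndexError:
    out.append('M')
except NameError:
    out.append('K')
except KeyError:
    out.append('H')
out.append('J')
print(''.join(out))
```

Execution trace: 'K' (except NameError) → 'J' (after the try/except). Output: KJ

Answer: KJ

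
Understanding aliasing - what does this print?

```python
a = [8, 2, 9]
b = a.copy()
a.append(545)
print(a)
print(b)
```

Key concept: list.copy() creates independent copy.
Step by step:
`a = [8, 2, 9]` → a = [8, 2, 9]
`b = a.copy()` → b = [8, 2, 9]
`a.append(545)` → a = [8, 2, 9, 545]
`print(a)` → prints [8, 2, 9, 545]
`print(b)` → prints [8, 2, 9]

Answer:
[8, 2, 9, 545]
[8, 2, 9]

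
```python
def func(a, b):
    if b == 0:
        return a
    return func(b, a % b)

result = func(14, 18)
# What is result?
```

func(14, 18) -> func(18, 14) -> func(14, 4) -> func(4, 2) -> func(2, 0) -> 2

Answer: 2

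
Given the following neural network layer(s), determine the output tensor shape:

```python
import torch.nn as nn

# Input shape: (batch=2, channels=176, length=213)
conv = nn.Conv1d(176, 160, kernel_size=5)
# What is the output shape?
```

Input: (2, 176, 213) -> Output: (2, 160, 209)

Answer: (2, 160, 209)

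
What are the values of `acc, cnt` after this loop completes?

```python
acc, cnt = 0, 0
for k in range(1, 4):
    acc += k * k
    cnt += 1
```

Sum of squares and count
`acc, cnt` takes the values: (0, 0) → (1, 0) → (1, 1) → (5, 1) → (5, 2) → (14, 2) → (14, 3)

Answer: 14, 3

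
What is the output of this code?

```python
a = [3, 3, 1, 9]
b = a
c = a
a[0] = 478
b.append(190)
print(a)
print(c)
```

Key concept: multiple aliases.
Step by step:
`a = [3, 3, 1, 9]` → a = [3, 3, 1, 9]
`b = a` → b = [3, 3, 1, 9] (same object as a)
`c = a` → c = [3, 3, 1, 9] (same object as a, b)
`a[0] = 478` → a = [478, 3, 1, 9] (same object as b, c); b = [478, 3, 1, 9] (same object as a, c); c = [478, 3, 1, 9] (same object as a, b)
`b.append(190)` → a = [478, 3, 1, 9, 190] (same object as b, c); b = [478, 3, 1, 9, 190] (same object as a, c); c = [478, 3, 1, 9, 190] (same object as a, b)
`print(a)` → prints [478, 3, 1, 9, 190]
`print(c)` → prints [478, 3, 1, 9, 190]

Answer:
[478, 3, 1, 9, 190]
[478, 3, 1, 9, 190]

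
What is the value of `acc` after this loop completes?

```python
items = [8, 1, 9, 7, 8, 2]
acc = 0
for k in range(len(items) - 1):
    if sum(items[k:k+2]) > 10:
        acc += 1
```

Count windows with sum > 10
`acc` takes the values: 0 → 1 → 2

Answer: 2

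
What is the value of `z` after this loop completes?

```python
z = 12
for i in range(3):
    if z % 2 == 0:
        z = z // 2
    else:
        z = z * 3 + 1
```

Collatz-style transformation from 12
`z` takes the values: 12 → 6 → 3 → 10

Answer: 10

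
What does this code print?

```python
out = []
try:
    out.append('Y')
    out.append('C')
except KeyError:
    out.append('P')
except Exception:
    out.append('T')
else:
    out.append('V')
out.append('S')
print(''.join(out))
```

Execution trace: 'Y' (try body) → 'C' (try body, no exception) → 'V' (else) → 'S' (after the try/except). Output: YCVS

Answer: YCVS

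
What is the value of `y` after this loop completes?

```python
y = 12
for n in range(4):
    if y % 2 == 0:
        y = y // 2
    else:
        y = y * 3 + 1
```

Collatz-style transformation from 12
`y` takes the values: 12 → 6 → 3 → 10 → 5

Answer: 5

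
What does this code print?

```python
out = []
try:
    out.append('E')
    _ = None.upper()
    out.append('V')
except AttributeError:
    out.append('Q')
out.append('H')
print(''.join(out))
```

Execution trace: 'E' (try body) → 'Q' (except AttributeError) → 'H' (after the try/except). Output: EQH

Answer: EQH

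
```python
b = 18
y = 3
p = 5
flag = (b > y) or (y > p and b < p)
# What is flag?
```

Trace:
`b = 18` → b = 18
`y = 3` → y = 3
`p = 5` → p = 5
`flag = (b > y) or (y > p and b < p)` → flag = True
So flag = True

Answer: True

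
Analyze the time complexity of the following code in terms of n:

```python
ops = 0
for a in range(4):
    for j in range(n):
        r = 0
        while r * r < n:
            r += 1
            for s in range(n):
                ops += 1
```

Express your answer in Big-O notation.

Each loop level contributes: 1 × n × √n × n. Multiplying the contributions gives O(n^2√n).

Answer: O(n^2√n)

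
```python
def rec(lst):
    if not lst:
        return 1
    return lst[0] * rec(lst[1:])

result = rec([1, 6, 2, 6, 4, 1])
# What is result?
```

Product over [1, 6, 2, 6, 4, 1] = 1 * 6 * 2 * 6 * 4 * 1 = 288

Answer: 288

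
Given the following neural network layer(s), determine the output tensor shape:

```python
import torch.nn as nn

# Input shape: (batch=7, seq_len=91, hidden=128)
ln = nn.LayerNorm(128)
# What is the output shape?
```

Input: (7, 91, 128) -> Output: (7, 91, 128)

Answer: (7, 91, 128)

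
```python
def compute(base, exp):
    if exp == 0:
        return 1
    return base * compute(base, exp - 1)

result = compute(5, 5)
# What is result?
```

compute(5, 5) = 5 * 5 * 5 * 5 * 5 = 3125

Answer: 3125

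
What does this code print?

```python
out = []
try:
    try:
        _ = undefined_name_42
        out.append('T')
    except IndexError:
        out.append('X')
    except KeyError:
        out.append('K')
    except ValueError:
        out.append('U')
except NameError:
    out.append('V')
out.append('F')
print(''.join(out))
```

Execution trace: 'V' (outer except NameError) → 'F' (after the try/except). Output: VF

Answer: VF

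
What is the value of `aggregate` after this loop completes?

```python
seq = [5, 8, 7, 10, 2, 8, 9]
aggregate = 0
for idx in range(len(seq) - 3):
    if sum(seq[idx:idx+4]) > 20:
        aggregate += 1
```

Count windows with sum > 20
`aggregate` takes the values: 0 → 1 → 2 → 3 → 4

Answer: 4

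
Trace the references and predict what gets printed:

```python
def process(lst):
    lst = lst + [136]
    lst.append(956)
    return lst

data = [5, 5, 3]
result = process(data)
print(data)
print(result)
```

Key concept: rebinding parameter vs mutation.
Step by step:
`data = [5, 5, 3]` → data = [5, 5, 3]
`result = process(data)` → result = [5, 5, 3, 136, 956]
`print(data)` → prints [5, 5, 3]
`print(result)` → prints [5, 5, 3, 136, 956]

Answer:
[5, 5, 3]
[5, 5, 3, 136, 956]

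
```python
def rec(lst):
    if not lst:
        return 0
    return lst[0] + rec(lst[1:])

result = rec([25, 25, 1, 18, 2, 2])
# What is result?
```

25 + 25 + 1 + 18 + 2 + 2 + 0 = 73

Answer: 73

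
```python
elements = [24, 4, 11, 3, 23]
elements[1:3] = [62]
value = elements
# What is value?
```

Trace:
`elements = [24, 4, 11, 3, 23]` → elements = [24, 4, 11, 3, 23]
`elements[1:3] = [62]` → elements = [24, 62, 3, 23]
`value = elements` → value = [24, 62, 3, 23]
So value = [24, 62, 3, 23]

Answer: [24, 62, 3, 23]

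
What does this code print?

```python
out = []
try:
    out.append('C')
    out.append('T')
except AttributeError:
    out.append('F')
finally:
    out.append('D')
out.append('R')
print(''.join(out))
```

Execution trace: 'C' (try body) → 'T' (try body, no exception) → 'D' (finally) → 'R' (after the try/except). Output: CTDR

Answer: CTDR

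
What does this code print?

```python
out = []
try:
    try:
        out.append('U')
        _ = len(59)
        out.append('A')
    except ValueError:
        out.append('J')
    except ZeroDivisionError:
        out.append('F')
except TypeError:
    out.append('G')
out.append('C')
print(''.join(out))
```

Execution trace: 'U' (try body) → 'G' (outer except TypeError) → 'C' (after the try/except). Output: UGC

Answer: UGC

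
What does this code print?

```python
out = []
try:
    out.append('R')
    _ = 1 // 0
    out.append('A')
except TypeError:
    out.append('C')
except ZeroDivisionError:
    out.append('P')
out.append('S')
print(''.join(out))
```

Execution trace: 'R' (try body) → 'P' (except ZeroDivisionError) → 'S' (after the try/except). Output: RPS

Answer: RPS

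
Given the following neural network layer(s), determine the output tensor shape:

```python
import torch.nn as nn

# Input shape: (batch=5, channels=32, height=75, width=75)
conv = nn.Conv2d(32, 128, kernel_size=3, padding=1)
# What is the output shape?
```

Input: (5, 32, 75, 75) -> Output: (5, 128, 75, 75)

Answer: (5, 128, 75, 75)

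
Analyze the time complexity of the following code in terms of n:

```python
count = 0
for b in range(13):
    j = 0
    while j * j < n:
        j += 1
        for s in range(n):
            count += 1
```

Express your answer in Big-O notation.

Each loop level contributes: 1 × √n × n. Multiplying the contributions gives O(n√n).

Answer: O(n√n)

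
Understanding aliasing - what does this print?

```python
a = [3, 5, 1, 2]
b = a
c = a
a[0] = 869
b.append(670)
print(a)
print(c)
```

Key concept: multiple aliases.
Step by step:
`a = [3, 5, 1, 2]` → a = [3, 5, 1, 2]
`b = a` → b = [3, 5, 1, 2] (same object as a)
`c = a` → c = [3, 5, 1, 2] (same object as a, b)
`a[0] = 869` → a = [869, 5, 1, 2] (same object as b, c); b = [869, 5, 1, 2] (same object as a, c); c = [869, 5, 1, 2] (same object as a, b)
`b.append(670)` → a = [869, 5, 1, 2, 670] (same object as b, c); b = [869, 5, 1, 2, 670] (same object as a, c); c = [869, 5, 1, 2, 670] (same object as a, b)
`print(a)` → prints [869, 5, 1, 2, 670]
`print(c)` → prints [869, 5, 1, 2, 670]

Answer:
[869, 5, 1, 2, 670]
[869, 5, 1, 2, 670]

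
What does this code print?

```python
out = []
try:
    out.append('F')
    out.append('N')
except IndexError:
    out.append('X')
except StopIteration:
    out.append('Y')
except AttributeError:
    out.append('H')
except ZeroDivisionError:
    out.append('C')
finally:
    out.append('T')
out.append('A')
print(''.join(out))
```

Execution trace: 'F' (try body) → 'N' (try body, no exception) → 'T' (finally) → 'A' (after the try/except). Output: FNTA

Answer: FNTA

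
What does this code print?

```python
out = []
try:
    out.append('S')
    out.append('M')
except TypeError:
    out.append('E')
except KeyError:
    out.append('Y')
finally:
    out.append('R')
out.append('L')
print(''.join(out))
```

Execution trace: 'S' (try body) → 'M' (try body, no exception) → 'R' (finally) → 'L' (after the try/except). Output: SMRL

Answer: SMRL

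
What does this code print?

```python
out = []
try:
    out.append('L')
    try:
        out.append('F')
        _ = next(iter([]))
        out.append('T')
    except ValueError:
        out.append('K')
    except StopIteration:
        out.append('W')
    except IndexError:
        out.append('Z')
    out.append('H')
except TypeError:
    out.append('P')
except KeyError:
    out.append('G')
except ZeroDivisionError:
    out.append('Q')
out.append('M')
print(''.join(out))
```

Execution trace: 'L' (try body) → 'F' (inner try body) → 'W' (inner except StopIteration) → 'H' (try body, no exception) → 'M' (after the try/except). Output: LFWHM

Answer: LFWHM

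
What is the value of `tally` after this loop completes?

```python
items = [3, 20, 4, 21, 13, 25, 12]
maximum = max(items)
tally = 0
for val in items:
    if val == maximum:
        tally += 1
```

Count of max value 25 in [3, 20, 4, 21, 13, 25, 12]
`tally` takes the values: 0 → 1

Answer: 1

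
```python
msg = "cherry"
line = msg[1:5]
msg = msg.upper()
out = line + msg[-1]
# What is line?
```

Trace:
`msg = "cherry"` → msg = 'cherry'
`line = msg[1:5]` → line = 'herr'
`msg = msg.upper()` → msg = 'CHERRY'
`out = line + msg[-1]` → out = 'herrY'
So line = 'herr'

Answer: 'herr'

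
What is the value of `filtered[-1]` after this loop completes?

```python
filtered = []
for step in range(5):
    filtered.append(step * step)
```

Last element of squares 0 to 4
`filtered` takes the values: [] → [0] → [0, 1] → [0, 1, 4] → [0, 1, 4, 9] → [0, 1, 4, 9, 16]
So `filtered[-1]` = 16

Answer: 16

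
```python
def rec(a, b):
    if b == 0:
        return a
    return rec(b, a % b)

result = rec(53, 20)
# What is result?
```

rec(53, 20) -> rec(20, 13) -> rec(13, 7) -> rec(7, 6) -> rec(6, 1) -> rec(1, 0) -> 1

Answer: 1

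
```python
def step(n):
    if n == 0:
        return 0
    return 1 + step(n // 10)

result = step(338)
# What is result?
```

Count of digits of 338: 3

Answer: 3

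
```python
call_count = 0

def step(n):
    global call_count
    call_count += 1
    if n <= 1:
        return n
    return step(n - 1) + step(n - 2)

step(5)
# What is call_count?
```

Calls(n) = 1 + Calls(n-1) + Calls(n-2); Calls(0)=Calls(1)=1. For n=5 this gives 15.

Answer: 15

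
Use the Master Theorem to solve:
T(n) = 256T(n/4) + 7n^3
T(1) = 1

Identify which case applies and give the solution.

a=256, b=4, f(n)=7n^3. log_4(256) = 4. Since c=3 < 4, Case 1 applies: T(n) = Θ(n^log_b(a)) = O(n^4).

Answer: O(n^4) - Case 1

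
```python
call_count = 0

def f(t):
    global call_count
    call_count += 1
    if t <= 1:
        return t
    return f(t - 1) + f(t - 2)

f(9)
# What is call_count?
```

Calls(t) = 1 + Calls(t-1) + Calls(t-2); Calls(0)=Calls(1)=1. For t=9 this gives 109.

Answer: 109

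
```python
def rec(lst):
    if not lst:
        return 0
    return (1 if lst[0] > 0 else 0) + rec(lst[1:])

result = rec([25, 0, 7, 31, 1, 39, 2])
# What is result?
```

Count of positive elements in [25, 0, 7, 31, 1, 39, 2] = 6

Answer: 6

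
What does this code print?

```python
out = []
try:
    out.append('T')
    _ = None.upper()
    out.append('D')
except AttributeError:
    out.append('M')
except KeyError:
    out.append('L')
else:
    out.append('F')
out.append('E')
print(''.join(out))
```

Execution trace: 'T' (try body) → 'M' (except AttributeError) → 'E' (after the try/except). Output: TME

Answer: TME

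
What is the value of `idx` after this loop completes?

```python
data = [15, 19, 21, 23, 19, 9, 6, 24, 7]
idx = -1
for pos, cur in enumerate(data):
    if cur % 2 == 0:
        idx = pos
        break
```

First even number index in [15, 19, 21, 23, 19, 9, 6, 24, 7]
`idx` takes the values: -1 → 6

Answer: 6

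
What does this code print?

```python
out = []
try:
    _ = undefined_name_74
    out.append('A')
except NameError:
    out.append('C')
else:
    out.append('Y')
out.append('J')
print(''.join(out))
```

Execution trace: 'C' (except NameError) → 'J' (after the try/except). Output: CJ

Answer: CJ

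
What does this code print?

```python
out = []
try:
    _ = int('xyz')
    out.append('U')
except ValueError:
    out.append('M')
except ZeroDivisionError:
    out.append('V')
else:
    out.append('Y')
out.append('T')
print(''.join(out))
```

Execution trace: 'M' (except ValueError) → 'T' (after the try/except). Output: MT

Answer: MT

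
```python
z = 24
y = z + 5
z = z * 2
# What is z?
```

Trace:
`z = 24` → z = 24
`y = z + 5` → y = 29
`z = z * 2` → z = 48
So z = 48

Answer: 48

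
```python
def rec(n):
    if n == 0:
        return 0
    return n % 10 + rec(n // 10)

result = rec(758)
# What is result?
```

Sum of digits of 758: 8 + 5 + 7 = 20

Answer: 20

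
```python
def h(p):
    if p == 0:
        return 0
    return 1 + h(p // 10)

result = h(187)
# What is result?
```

Count of digits of 187: 3

Answer: 3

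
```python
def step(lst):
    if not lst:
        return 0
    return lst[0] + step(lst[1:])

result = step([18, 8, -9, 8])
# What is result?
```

18 + 8 + (-9) + 8 + 0 = 25

Answer: 25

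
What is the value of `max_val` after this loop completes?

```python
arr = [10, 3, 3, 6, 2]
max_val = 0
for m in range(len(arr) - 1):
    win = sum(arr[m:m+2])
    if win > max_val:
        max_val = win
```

Max sum of 2-element window in [10, 3, 3, 6, 2]
`max_val` takes the values: 0 → 13

Answer: 13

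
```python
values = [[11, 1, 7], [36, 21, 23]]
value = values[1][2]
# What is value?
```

Trace:
`values = [[11, 1, 7], [36, 21, 23]]` → values = [[11, 1, 7], [36, 21, 23]]
`value = values[1][2]` → value = 23
So value = 23

Answer: 23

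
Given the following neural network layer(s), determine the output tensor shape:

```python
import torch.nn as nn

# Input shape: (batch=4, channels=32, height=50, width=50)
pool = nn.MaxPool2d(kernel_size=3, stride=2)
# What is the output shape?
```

Input: (4, 32, 50, 50) -> Output: (4, 32, 24, 24)

Answer: (4, 32, 24, 24)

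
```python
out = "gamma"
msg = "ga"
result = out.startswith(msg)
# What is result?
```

Trace:
`out = "gamma"` → out = 'gamma'
`msg = "ga"` → msg = 'ga'
`result = out.startswith(msg)` → result = True
So result = True

Answer: True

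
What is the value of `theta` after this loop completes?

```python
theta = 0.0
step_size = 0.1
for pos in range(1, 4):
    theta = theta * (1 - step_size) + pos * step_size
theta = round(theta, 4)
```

Moving average with lr=0.1
`theta` takes the values: 0.0 → 0.1 → 0.29 → 0.561

Answer: 0.561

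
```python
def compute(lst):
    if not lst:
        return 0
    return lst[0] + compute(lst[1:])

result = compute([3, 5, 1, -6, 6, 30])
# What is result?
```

3 + 5 + 1 + (-6) + 6 + 30 + 0 = 39

Answer: 39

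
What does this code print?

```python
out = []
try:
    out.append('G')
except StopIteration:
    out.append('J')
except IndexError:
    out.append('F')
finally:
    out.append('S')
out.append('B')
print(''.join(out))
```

Execution trace: 'G' (try body, no exception) → 'S' (finally) → 'B' (after the try/except). Output: GSB

Answer: GSB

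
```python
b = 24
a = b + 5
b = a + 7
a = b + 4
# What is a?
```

Trace:
`b = 24` → b = 24
`a = b + 5` → a = 29
`b = a + 7` → b = 36
`a = b + 4` → a = 40
So a = 40

Answer: 40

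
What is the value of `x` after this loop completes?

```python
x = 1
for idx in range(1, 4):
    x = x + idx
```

Start at 1, add 1 through 3
`x` takes the values: 1 → 2 → 4 → 7

Answer: 7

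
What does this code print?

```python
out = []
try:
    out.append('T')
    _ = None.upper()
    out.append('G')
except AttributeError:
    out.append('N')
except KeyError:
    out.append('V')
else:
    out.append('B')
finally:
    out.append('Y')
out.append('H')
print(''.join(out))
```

Execution trace: 'T' (try body) → 'N' (except AttributeError) → 'Y' (finally) → 'H' (after the try/except). Output: TNYH

Answer: TNYH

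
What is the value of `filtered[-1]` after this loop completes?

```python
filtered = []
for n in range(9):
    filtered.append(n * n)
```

Last element of squares 0 to 8
`filtered` takes the values: [] → [0] → [0, 1] → [0, 1, 4] → [0, 1, 4, 9] → [0, 1, 4, 9, 16] → [0, 1, 4, 9, 16, 25] → [0, 1, 4, 9, 16, 25, 36] → [0, 1, 4, 9, 16, 25, 36, 49] → [0, 1, 4, 9, 16, 25, 36, 49, 64]
So `filtered[-1]` = 64

Answer: 64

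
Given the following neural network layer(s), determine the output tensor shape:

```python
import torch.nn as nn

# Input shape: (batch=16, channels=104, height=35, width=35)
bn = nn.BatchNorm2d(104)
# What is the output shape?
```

Input: (16, 104, 35, 35) -> Output: (16, 104, 35, 35)

Answer: (16, 104, 35, 35)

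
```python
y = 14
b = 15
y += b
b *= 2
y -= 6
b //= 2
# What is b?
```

Trace:
`y = 14` → y = 14
`b = 15` → b = 15
`y += b` → y = 29
`b *= 2` → b = 30
`y -= 6` → y = 23
`b //= 2` → b = 15
So b = 15

Answer: 15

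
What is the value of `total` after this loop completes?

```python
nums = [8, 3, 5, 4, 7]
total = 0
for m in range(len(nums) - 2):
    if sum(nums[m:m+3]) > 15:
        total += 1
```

Count windows with sum > 15
`total` takes the values: 0 → 1 → 2

Answer: 2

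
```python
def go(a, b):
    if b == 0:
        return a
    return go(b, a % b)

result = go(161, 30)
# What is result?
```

go(161, 30) -> go(30, 11) -> go(11, 8) -> go(8, 3) -> go(3, 2) -> go(2, 1) -> go(1, 0) -> 1

Answer: 1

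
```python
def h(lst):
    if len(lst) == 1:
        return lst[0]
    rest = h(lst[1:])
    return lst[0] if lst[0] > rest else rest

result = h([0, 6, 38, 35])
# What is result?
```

Recursive max over [0, 6, 38, 35] = 38

Answer: 38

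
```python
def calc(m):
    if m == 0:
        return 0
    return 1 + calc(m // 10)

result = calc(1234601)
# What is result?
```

Count of digits of 1234601: 7

Answer: 7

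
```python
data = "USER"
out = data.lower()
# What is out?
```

Trace:
`data = "USER"` → data = 'USER'
`out = data.lower()` → out = 'user'
So out = 'user'

Answer: 'user'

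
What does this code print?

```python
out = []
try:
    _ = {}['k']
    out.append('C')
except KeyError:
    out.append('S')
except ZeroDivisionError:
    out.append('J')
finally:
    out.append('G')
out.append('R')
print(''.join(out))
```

Execution trace: 'S' (except KeyError) → 'G' (finally) → 'R' (after the try/except). Output: SGR

Answer: SGR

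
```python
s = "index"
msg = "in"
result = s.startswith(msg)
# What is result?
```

Trace:
`s = "index"` → s = 'index'
`msg = "in"` → msg = 'in'
`result = s.startswith(msg)` → result = True
So result = True

Answer: True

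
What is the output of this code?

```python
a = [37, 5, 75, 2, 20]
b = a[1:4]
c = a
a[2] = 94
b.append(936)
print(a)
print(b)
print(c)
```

Key concept: slice vs alias.
Step by step:
`a = [37, 5, 75, 2, 20]` → a = [37, 5, 75, 2, 20]
`b = a[1:4]` → b = [5, 75, 2]
`c = a` → c = [37, 5, 75, 2, 20] (same object as a)
`a[2] = 94` → a = [37, 5, 94, 2, 20] (same object as c); c = [37, 5, 94, 2, 20] (same object as a)
`b.append(936)` → b = [5, 75, 2, 936]
`print(a)` → prints [37, 5, 94, 2, 20]
`print(b)` → prints [5, 75, 2, 936]
`print(c)` → prints [37, 5, 94, 2, 20]

Answer:
[37, 5, 94, 2, 20]
[5, 75, 2, 936]
[37, 5, 94, 2, 20]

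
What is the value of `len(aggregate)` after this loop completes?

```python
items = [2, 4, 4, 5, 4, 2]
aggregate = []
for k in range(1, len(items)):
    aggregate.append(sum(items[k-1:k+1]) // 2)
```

Number of 2-element averages
`aggregate` takes the values: [] → [3] → [3, 4] → [3, 4, 4] → [3, 4, 4, 4] → [3, 4, 4, 4, 3]
So `len(aggregate)` = 5

Answer: 5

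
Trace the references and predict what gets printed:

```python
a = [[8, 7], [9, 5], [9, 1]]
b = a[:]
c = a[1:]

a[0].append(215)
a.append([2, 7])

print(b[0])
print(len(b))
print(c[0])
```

Key concept: slice with nested mutation.
Step by step:
`a = [[8, 7], [9, 5], [9, 1]]` → a = [[8, 7], [9, 5], [9, 1]]
`b = a[:]` → b = [[8, 7], [9, 5], [9, 1]]
`c = a[1:]` → c = [[9, 5], [9, 1]]
`a[0].append(215)` → a = [[8, 7, 215], [9, 5], [9, 1]]; b = [[8, 7, 215], [9, 5], [9, 1]]
`a.append([2, 7])` → a = [[8, 7, 215], [9, 5], [9, 1], [2, 7]]
`print(b[0])` → prints [8, 7, 215]
`print(len(b))` → prints 3
`print(c[0])` → prints [9, 5]

Answer:
[8, 7, 215]
3
[9, 5]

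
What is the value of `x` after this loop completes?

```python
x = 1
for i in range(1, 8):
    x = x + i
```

Start at 1, add 1 through 7
`x` takes the values: 1 → 2 → 4 → 7 → 11 → 16 → 22 → 29

Answer: 29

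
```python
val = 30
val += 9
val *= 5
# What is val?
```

Trace:
`val = 30` → val = 30
`val += 9` → val = 39
`val *= 5` → val = 195
So val = 195

Answer: 195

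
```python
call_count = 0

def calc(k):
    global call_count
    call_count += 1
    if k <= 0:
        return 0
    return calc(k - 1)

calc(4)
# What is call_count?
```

Linear recursion stepping by 1: 5 calls from k=4 down to ≤0.

Answer: 5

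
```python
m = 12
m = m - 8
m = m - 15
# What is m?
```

Trace:
`m = 12` → m = 12
`m = m - 8` → m = 4
`m = m - 15` → m = -11
So m = -11

Answer: -11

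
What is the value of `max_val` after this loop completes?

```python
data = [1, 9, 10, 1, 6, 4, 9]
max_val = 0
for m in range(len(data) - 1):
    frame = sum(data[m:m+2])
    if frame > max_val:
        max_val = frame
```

Max sum of 2-element window in [1, 9, 10, 1, 6, 4, 9]
`max_val` takes the values: 0 → 10 → 19

Answer: 19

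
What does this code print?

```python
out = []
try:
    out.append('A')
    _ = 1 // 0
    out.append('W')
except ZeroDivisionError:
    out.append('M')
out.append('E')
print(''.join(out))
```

Execution trace: 'A' (try body) → 'M' (except ZeroDivisionError) → 'E' (after the try/except). Output: AME

Answer: AME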